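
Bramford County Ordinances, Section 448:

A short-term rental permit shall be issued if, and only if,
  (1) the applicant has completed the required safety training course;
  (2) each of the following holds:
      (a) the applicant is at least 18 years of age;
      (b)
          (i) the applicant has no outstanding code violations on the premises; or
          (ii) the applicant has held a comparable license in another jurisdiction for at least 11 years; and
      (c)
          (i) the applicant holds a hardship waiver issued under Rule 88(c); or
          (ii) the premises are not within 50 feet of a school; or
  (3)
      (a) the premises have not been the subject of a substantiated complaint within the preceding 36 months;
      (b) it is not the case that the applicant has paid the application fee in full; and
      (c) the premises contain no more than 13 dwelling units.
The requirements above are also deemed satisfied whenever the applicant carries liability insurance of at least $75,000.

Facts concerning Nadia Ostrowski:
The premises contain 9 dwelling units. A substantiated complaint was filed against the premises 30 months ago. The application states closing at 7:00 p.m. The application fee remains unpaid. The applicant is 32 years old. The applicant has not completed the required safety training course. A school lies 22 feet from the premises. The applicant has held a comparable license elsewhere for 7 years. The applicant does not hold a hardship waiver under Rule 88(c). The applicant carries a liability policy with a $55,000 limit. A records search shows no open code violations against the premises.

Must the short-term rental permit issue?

No — denied.

(1) safety training — not met.
(a) age ≥ 18 — satisfied.
(i) no code violations — holds.
(ii) prior license ≥ 11 yr — not satisfied.
(b) = T OR F = true.
(i) hardship waiver — fails.
(ii) ≥50 ft from school — fails.
(c): F OR F → false.
(2): T AND T AND F → false.
(a) no complaint in 36 mo. — not satisfied.
(b) not (fee paid) — holds.
(c) ≤ 13 units — satisfied.
So (3) is not satisfied (F AND T AND T).
So Overall is not satisfied (F OR F OR F).
Exception (insurance ≥ $75,000) — not satisfied.
Result: main false OR exception false → false.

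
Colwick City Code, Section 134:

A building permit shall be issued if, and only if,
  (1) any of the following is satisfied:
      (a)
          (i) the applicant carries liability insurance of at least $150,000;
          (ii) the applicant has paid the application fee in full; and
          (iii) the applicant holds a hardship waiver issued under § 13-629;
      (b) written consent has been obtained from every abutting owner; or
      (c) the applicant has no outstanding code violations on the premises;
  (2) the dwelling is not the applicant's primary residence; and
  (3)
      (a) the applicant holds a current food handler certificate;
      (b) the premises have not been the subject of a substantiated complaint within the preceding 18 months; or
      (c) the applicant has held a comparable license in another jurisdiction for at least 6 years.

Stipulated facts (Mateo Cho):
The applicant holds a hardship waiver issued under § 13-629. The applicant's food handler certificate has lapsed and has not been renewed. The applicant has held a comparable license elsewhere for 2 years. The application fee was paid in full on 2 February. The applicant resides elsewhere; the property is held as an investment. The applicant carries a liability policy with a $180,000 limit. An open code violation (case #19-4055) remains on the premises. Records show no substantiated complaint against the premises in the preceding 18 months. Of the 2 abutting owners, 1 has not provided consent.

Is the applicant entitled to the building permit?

Yes — granted.

(i) insurance ≥ $150,000 — holds.
(ii) fee paid — met.
(iii) hardship waiver — satisfied.
(a) = T AND T AND T = true.
(b) all abutters consent — not satisfied.
(c) no code violations — not met.
So (1) is satisfied (T OR F OR F).
(2) not (primary residence) — met.
(a) food handler cert. — not satisfied.
(b) no complaint in 18 mo. — satisfied.
(c) prior license ≥ 6 yr — not satisfied.
So (3) is satisfied (F OR T OR F).
Overall = T AND T AND T = true.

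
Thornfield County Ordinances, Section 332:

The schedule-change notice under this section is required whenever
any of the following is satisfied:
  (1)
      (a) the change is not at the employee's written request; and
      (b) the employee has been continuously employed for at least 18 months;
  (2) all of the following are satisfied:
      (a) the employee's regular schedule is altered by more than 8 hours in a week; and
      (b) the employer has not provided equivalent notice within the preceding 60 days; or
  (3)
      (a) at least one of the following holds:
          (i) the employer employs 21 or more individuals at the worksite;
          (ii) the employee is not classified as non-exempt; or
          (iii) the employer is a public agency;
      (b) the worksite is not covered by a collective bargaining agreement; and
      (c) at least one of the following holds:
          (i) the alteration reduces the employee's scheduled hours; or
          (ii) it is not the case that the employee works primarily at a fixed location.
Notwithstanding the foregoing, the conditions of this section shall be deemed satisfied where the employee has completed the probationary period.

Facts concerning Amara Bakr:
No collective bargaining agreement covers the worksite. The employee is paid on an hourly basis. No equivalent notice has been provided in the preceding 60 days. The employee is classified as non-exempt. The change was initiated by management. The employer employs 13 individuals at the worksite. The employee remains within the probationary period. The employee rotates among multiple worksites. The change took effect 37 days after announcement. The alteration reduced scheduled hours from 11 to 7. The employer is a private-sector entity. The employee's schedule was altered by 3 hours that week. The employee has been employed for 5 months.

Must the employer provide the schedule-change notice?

No — not required.

(a) not employee-requested — satisfied.
(b) tenure ≥ 18 mo. — not met.
(1) = T AND F = false.
(a) schedule shift > 8h — not satisfied.
(b) no recent notice — met.
(2) = F AND T = false.
(i) ≥ 21 at site — not met.
(ii) not (non-exempt) — not satisfied.
(iii) public agency — not met.
(a): F OR F OR F → false.
(b) no CBA — satisfied.
(i) hours reduced — met.
(ii) not (fixed location) — holds.
So (c) is satisfied (T OR T).
(3) = F AND T AND T = false.
Overall: F OR F OR F → false.
Exception (past probation) — not satisfied.
Result: main false OR exception false → false.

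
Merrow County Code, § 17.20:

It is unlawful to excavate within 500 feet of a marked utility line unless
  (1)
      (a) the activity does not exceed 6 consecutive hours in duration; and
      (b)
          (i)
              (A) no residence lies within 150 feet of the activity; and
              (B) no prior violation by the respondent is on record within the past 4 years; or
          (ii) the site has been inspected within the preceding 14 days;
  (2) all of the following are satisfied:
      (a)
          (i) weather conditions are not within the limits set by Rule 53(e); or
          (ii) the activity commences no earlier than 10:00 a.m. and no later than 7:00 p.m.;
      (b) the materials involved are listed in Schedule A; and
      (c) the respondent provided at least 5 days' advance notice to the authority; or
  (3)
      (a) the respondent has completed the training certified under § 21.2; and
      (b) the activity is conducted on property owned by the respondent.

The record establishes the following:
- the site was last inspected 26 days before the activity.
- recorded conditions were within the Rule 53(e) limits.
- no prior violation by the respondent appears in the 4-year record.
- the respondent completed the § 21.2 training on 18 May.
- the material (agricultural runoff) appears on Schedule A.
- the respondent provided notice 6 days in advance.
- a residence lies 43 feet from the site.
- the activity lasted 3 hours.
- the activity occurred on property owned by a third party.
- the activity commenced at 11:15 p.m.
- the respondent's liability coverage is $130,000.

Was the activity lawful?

No — unlawful.

(a) ≤ 6 hrs duration — holds.
(A) no residence in 150 ft — fails.
(B) no prior violation — met.
So (i) is not satisfied (F AND T).
(ii) site inspected — fails.
(b): F OR F → false.
(1): T AND F → false.
(i) not (weather ok) — fails.
(ii) start within hours — not satisfied.
(a) = F OR F = false.
(b) Schedule A material — met.
(c) ≥5 days' notice — met.
(2): F AND T AND T → false.
(a) training certified — satisfied.
(b) own property — not satisfied.
So (3) is not satisfied (T AND F).
So Overall is not satisfied (F OR F OR F).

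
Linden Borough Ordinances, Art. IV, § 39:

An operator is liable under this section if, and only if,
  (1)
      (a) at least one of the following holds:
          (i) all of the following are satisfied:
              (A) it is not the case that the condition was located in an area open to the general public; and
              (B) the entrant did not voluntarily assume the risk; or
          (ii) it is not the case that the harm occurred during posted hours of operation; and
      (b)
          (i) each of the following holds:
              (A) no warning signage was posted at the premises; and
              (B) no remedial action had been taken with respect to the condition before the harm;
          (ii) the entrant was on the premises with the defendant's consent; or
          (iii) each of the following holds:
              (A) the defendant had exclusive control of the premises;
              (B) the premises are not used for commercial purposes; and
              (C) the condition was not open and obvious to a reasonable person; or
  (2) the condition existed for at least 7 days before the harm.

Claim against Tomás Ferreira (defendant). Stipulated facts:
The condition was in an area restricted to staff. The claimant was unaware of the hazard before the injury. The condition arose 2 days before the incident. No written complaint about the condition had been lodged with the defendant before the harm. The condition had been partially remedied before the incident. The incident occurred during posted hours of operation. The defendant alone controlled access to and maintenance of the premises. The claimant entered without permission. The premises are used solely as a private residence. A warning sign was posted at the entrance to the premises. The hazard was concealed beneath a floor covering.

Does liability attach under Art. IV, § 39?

Yes — liable.

(A) not (public area) — holds.
(B) no assumed risk — holds.
(i): T AND T → true.
(ii) not (during posted hours) — not met.
(a) = T OR F = true.
(A) no signage posted — fails.
(B) no remedial action — not met.
(i): F AND F → false.
(ii) consent to enter — not met.
(A) exclusive control — holds.
(B) not (commercial use) — satisfied.
(C) not open/obvious — holds.
So (iii) is satisfied (T AND T AND T).
(b): F OR F OR T → true.
(1): T AND T → true.
(2) condition ≥7 days old — fails.
Overall = T OR F = true.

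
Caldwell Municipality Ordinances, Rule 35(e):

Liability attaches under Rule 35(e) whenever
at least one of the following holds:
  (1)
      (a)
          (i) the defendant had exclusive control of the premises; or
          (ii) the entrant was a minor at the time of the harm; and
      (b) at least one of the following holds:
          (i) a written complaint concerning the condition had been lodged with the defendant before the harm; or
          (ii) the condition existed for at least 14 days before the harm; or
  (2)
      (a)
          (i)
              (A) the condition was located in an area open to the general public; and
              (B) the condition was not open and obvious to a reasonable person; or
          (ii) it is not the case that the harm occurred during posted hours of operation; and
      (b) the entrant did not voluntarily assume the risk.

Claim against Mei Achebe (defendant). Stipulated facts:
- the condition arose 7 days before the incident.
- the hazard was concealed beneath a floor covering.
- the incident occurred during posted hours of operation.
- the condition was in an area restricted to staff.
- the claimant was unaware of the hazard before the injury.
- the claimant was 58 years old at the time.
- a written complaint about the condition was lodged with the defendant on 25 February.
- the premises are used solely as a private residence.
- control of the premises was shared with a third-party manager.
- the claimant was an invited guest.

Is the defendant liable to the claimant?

(i) exclusive control — not met.
(ii) entrant a minor — not satisfied.
(a): F OR F → false.
(i) complaint lodged — holds.
(ii) condition ≥14 days old — not met.
So (b) is satisfied (T OR F).
(1): F AND T → false.
(A) public area — not met.
(B) not open/obvious — holds.
(i): F AND T → false.
(ii) not (during posted hours) — not met.
(a): F OR F → false.
(b) no assumed risk — met.
(2): F AND T → false.
Overall: F OR F → false.

No — not liable.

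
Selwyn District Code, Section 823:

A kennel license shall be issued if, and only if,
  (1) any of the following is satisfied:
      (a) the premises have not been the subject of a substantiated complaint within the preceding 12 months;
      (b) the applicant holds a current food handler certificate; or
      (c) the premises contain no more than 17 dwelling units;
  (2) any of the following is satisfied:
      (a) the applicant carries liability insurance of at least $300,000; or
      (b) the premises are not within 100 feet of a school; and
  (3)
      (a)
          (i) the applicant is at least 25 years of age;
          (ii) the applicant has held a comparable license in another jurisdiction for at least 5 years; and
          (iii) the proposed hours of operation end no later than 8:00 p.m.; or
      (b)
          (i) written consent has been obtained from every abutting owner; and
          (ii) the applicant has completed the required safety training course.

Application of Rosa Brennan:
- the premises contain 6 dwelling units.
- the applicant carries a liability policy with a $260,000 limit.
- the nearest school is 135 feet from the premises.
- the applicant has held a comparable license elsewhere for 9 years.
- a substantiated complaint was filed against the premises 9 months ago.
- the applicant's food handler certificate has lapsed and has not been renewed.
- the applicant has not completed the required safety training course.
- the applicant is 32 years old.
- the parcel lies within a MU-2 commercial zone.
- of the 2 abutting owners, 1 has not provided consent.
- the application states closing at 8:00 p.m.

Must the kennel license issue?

(a) no complaint in 12 mo. — not met.
(b) food handler cert. — not met.
(c) ≤ 17 units — met.
(1): F OR F OR T → true.
(a) insurance ≥ $300,000 — fails.
(b) ≥100 ft from school — holds.
(2): F OR T → true.
(i) age ≥ 25 — holds.
(ii) prior license ≥ 5 yr — holds.
(iii) closes by 8 p.m. — satisfied.
So (a) is satisfied (T AND T AND T).
(i) all abutters consent — fails.
(ii) safety training — fails.
So (b) is not satisfied (F AND F).
(3) = T OR F = true.
So Overall is satisfied (T AND T AND T).

Yes — granted.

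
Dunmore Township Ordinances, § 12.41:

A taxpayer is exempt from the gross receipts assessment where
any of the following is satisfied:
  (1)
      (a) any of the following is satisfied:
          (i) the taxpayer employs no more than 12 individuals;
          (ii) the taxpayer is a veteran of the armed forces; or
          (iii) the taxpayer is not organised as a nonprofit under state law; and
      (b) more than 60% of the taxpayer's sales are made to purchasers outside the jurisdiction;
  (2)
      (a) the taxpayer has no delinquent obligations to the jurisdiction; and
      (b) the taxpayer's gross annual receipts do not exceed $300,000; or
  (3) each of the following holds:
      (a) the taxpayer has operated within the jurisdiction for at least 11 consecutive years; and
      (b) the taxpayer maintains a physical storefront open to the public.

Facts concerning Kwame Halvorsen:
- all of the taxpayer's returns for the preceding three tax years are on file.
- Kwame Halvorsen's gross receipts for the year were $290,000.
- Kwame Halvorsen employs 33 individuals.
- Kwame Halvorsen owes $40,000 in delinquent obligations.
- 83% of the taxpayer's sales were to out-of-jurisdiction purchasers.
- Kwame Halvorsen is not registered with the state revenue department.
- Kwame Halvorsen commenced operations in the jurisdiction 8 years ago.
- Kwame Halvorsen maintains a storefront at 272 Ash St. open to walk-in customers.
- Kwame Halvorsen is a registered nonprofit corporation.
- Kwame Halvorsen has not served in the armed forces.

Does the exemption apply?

(i) ≤ 12 employees — fails.
(ii) veteran — not satisfied.
(iii) not (nonprofit) — not satisfied.
(a) = F OR F OR F = false.
(b) >60% out-of-jur. sales — satisfied.
(1) = F AND T = false.
(a) no delinquency — fails.
(b) receipts ≤ $300,000 — met.
(2): F AND T → false.
(a) ≥ 11 yrs in jurisdiction — not met.
(b) has storefront — met.
(3): F AND T → false.
Overall = F OR F OR F = false.

No — not exempt.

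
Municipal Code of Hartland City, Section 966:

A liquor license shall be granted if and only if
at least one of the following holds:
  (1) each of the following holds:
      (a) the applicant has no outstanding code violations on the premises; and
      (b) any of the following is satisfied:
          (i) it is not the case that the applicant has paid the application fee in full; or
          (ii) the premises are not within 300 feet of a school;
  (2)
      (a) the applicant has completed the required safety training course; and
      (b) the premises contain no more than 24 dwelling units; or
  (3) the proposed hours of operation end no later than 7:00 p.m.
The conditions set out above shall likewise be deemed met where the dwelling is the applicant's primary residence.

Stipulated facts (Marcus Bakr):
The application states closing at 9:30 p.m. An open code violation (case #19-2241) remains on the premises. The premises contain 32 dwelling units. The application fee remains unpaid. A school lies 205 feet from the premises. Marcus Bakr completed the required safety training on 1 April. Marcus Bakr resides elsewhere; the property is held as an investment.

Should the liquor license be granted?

(a) no code violations — not satisfied.
(i) not (fee paid) — holds.
(ii) ≥300 ft from school — fails.
(b) = T OR F = true.
(1): F AND T → false.
(a) safety training — satisfied.
(b) ≤ 24 units — fails.
(2): T AND F → false.
(3) closes by 7 p.m. — fails.
So Overall is not satisfied (F OR F OR F).
Exception (primary residence) — not satisfied.
Result: main false OR exception false → false.

No — denied.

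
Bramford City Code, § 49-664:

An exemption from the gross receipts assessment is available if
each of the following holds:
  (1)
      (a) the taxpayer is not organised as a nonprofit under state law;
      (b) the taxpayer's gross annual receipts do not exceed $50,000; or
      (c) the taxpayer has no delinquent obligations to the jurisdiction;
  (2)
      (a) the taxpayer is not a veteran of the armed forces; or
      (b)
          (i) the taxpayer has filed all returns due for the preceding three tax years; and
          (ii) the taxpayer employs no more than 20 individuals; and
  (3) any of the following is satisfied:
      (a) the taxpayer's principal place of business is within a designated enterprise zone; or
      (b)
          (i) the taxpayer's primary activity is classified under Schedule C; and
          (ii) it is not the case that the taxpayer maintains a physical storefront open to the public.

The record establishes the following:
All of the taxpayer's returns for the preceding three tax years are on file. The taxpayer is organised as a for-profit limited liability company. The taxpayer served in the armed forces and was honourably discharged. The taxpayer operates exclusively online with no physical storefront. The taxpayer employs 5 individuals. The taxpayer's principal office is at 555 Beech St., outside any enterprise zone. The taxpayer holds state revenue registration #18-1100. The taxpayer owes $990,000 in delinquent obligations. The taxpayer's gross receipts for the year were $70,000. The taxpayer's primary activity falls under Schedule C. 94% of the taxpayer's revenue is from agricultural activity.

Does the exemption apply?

(a) not (nonprofit) — satisfied.
(b) receipts ≤ $50,000 — not met.
(c) no delinquency — fails.
So (1) is satisfied (T OR F OR F).
(a) not (veteran) — not satisfied.
(i) returns current — satisfied.
(ii) ≤ 20 employees — met.
(b): T AND T → true.
(2): F OR T → true.
(a) in enterprise zone — not met.
(i) Schedule C activity — satisfied.
(ii) not (has storefront) — holds.
(b) = T AND T = true.
So (3) is satisfied (F OR T).
Overall = T AND T AND T = true.

Yes — exempt.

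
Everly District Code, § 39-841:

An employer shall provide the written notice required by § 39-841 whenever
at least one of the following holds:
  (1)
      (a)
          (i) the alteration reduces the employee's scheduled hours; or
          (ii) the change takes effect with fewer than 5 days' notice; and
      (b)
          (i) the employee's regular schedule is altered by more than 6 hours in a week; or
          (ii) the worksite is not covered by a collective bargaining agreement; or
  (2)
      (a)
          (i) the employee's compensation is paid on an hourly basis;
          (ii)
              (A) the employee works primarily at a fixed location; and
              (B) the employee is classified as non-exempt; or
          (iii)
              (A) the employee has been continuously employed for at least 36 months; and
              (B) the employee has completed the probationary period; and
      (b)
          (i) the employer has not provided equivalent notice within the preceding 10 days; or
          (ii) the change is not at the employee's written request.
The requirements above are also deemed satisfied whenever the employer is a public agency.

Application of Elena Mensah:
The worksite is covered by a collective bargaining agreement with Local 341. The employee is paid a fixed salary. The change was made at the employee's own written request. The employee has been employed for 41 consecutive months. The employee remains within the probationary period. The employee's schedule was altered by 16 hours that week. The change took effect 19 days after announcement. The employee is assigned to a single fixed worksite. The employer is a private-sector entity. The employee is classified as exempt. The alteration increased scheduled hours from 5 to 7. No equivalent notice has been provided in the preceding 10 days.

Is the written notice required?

(i) hours reduced — fails.
(ii) < 5 days' notice — not met.
So (a) is not satisfied (F OR F).
(i) schedule shift > 6h — met.
(ii) no CBA — fails.
(b) = T OR F = true.
(1) = F AND T = false.
(i) hourly-paid — fails.
(A) fixed location — holds.
(B) non-exempt — fails.
(ii): T AND F → false.
(A) tenure ≥ 36 mo. — satisfied.
(B) past probation — fails.
(iii) = T AND F = false.
(a) = F OR F OR F = false.
(i) no recent notice — met.
(ii) not employee-requested — not satisfied.
So (b) is satisfied (T OR F).
(2) = F AND T = false.
Overall: F OR F → false.
Exception (public agency) — not satisfied.
Result: main false OR exception false → false.

No — not required.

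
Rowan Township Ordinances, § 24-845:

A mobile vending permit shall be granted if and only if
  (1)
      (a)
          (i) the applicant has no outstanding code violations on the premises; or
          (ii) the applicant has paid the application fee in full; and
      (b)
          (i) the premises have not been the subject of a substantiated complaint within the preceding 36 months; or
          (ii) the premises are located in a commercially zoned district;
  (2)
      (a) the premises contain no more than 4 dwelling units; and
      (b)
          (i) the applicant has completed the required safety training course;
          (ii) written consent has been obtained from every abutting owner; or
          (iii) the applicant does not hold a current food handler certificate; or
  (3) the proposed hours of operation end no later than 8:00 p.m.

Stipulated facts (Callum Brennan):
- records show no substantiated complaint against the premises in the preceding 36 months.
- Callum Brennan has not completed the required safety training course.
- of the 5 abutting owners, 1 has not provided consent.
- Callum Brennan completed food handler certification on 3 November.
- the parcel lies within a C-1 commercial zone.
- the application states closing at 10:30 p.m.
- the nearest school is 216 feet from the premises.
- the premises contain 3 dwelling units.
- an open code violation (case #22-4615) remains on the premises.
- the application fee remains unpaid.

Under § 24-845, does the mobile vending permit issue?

No — denied.

(i) no code violations — not satisfied.
(ii) fee paid — fails.
(a): F OR F → false.
(i) no complaint in 36 mo. — satisfied.
(ii) commercially zoned — holds.
(b) = T OR T = true.
(1): F AND T → false.
(a) ≤ 4 units — met.
(i) safety training — fails.
(ii) all abutters consent — not met.
(iii) not (food handler cert.) — not met.
(b) = F OR F OR F = false.
So (2) is not satisfied (T AND F).
(3) closes by 8 p.m. — not satisfied.
So Overall is not satisfied (F OR F OR F).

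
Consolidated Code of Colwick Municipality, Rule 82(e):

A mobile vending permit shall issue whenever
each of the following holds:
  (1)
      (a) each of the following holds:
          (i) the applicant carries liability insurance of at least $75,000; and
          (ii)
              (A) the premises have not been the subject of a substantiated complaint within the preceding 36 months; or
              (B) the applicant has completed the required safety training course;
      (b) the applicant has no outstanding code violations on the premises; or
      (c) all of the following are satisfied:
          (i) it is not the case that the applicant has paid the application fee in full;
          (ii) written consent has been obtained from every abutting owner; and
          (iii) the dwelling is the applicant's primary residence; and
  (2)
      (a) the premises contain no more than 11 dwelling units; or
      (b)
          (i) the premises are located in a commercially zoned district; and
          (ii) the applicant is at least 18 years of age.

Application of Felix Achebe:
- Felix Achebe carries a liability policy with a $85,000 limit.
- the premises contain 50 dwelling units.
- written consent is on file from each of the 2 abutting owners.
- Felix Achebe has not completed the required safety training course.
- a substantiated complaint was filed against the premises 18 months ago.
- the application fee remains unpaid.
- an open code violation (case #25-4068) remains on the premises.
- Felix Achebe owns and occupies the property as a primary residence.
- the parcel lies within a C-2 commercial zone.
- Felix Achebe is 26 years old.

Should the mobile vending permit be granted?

(i) insurance ≥ $75,000 — holds.
(A) no complaint in 36 mo. — not satisfied.
(B) safety training — not satisfied.
So (ii) is not satisfied (F OR F).
(a): T AND F → false.
(b) no code violations — not met.
(i) not (fee paid) — satisfied.
(ii) all abutters consent — met.
(iii) primary residence — met.
(c) = T AND T AND T = true.
So (1) is satisfied (F OR F OR T).
(a) ≤ 11 units — not met.
(i) commercially zoned — satisfied.
(ii) age ≥ 18 — holds.
So (b) is satisfied (T AND T).
(2) = F OR T = true.
Overall = T AND T = true.

Yes — granted.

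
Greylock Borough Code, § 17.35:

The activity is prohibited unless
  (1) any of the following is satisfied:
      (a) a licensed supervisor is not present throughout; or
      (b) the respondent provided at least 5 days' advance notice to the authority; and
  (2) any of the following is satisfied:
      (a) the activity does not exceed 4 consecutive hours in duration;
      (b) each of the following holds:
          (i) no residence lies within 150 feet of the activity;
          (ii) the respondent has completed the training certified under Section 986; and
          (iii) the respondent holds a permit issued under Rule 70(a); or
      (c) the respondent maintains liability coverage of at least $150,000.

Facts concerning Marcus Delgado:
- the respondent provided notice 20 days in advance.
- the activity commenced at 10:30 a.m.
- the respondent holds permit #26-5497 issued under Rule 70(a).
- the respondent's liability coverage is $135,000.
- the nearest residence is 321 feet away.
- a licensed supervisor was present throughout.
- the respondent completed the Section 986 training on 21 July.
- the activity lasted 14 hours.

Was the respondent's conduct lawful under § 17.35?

Yes — lawful.

(a) not (supervisor present) — not satisfied.
(b) ≥5 days' notice — satisfied.
(1) = F OR T = true.
(a) ≤ 4 hrs duration — not satisfied.
(i) no residence in 150 ft — satisfied.
(ii) training certified — met.
(iii) holds permit — holds.
So (b) is satisfied (T AND T AND T).
(c) coverage ≥ $150,000 — not satisfied.
(2): F OR T OR F → true.
So Overall is satisfied (T AND T).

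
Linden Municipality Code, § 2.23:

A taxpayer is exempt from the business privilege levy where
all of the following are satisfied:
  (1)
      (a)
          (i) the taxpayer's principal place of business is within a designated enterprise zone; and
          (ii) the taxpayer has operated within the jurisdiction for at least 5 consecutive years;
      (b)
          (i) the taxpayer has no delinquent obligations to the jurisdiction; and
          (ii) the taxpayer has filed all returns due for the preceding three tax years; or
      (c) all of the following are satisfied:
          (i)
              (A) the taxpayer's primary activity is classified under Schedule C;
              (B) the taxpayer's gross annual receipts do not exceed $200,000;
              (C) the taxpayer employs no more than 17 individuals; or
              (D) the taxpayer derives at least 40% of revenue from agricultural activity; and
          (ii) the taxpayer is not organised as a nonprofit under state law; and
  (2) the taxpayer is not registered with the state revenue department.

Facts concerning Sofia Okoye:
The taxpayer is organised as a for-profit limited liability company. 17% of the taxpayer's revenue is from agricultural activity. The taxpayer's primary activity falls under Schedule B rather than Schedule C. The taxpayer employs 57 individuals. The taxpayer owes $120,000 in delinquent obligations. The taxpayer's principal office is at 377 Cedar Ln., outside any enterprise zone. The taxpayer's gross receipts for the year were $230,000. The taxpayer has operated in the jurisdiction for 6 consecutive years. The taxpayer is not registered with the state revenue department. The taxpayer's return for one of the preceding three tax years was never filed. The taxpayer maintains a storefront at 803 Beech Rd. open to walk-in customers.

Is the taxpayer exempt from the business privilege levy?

(i) in enterprise zone — not satisfied.
(ii) ≥ 5 yrs in jurisdiction — met.
(a) = F AND T = false.
(i) no delinquency — not satisfied.
(ii) returns current — fails.
So (b) is not satisfied (F AND F).
(A) Schedule C activity — not satisfied.
(B) receipts ≤ $200,000 — fails.
(C) ≤ 17 employees — not met.
(D) ≥40% agricultural — fails.
(i): F OR F OR F OR F → false.
(ii) not (nonprofit) — satisfied.
So (c) is not satisfied (F AND T).
(1) = F OR F OR F = false.
(2) not (state-registered) — satisfied.
Overall = F AND T = false.

No — not exempt.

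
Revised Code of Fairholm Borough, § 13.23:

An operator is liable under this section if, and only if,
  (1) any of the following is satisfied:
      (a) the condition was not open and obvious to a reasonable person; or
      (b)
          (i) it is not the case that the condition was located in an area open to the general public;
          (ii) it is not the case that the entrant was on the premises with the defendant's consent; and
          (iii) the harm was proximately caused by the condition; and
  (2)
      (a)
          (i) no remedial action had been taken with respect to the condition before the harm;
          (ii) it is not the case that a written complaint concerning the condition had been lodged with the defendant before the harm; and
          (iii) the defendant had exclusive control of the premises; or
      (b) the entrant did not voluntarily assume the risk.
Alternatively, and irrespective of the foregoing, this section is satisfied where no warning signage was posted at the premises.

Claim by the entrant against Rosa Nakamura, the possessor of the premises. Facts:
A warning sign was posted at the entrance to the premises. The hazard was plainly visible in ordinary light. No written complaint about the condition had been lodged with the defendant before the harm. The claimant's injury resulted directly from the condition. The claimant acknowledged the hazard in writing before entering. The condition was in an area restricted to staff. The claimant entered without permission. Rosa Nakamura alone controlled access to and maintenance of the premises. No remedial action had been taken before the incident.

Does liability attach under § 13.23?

Yes — liable.

(a) not open/obvious — not met.
(i) not (public area) — holds.
(ii) not (consent to enter) — met.
(iii) proximate cause — holds.
(b): T AND T AND T → true.
(1) = F OR T = true.
(i) no remedial action — met.
(ii) not (complaint lodged) — met.
(iii) exclusive control — satisfied.
(a) = T AND T AND T = true.
(b) no assumed risk — fails.
(2): T OR F → true.
Overall = T AND T = true.
Exception (no signage posted) — not satisfied.
Result: main true OR exception false → true.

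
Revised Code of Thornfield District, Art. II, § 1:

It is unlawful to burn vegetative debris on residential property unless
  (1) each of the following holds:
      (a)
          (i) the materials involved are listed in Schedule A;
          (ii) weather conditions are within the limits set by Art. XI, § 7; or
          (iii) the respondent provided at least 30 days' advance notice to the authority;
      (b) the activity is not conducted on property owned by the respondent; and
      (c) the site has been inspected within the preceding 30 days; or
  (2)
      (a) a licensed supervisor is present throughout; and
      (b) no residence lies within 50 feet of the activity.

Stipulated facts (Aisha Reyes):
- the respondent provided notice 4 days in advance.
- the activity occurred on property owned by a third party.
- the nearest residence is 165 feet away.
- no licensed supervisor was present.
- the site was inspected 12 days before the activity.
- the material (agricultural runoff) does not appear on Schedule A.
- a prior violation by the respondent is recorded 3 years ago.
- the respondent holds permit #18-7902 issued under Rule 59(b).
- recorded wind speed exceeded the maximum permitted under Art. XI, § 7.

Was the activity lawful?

(i) Schedule A material — not met.
(ii) weather ok — not satisfied.
(iii) ≥30 days' notice — not met.
So (a) is not satisfied (F OR F OR F).
(b) not (own property) — satisfied.
(c) site inspected — met.
So (1) is not satisfied (F AND T AND T).
(a) supervisor present — fails.
(b) no residence in 50 ft — met.
(2) = F AND T = false.
Overall: F OR F → false.

No — unlawful.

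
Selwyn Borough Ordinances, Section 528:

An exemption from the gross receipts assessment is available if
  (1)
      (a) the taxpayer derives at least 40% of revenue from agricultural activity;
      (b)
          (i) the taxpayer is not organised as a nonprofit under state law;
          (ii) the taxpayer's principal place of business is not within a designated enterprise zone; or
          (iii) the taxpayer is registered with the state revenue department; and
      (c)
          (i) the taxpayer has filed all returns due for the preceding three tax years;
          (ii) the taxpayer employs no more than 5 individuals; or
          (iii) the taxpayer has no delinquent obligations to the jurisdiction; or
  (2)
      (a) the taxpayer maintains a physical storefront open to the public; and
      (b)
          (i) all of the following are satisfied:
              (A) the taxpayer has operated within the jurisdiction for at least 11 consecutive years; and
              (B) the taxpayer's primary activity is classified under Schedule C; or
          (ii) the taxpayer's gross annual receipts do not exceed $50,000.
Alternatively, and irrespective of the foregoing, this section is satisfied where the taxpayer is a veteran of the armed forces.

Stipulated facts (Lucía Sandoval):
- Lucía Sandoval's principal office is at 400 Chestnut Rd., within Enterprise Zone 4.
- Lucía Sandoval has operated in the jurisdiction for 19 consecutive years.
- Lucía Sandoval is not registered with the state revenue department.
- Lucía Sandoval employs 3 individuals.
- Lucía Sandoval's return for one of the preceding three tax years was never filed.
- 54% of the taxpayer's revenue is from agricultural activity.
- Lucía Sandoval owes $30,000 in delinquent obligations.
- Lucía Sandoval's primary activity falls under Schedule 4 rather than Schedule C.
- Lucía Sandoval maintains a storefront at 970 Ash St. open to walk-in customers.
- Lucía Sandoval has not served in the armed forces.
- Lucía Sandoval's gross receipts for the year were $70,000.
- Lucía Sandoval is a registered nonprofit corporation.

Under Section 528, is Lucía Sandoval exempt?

(a) ≥40% agricultural — met.
(i) not (nonprofit) — not satisfied.
(ii) not (in enterprise zone) — not met.
(iii) state-registered — not met.
(b): F OR F OR F → false.
(i) returns current — not satisfied.
(ii) ≤ 5 employees — met.
(iii) no delinquency — fails.
(c): F OR T OR F → true.
(1) = T AND F AND T = false.
(a) has storefront — satisfied.
(A) ≥ 11 yrs in jurisdiction — met.
(B) Schedule C activity — fails.
So (i) is not satisfied (T AND F).
(ii) receipts ≤ $50,000 — not satisfied.
(b) = F OR F = false.
So (2) is not satisfied (T AND F).
So Overall is not satisfied (F OR F).
Exception (veteran) — not satisfied.
Result: main false OR exception false → false.

No — not exempt.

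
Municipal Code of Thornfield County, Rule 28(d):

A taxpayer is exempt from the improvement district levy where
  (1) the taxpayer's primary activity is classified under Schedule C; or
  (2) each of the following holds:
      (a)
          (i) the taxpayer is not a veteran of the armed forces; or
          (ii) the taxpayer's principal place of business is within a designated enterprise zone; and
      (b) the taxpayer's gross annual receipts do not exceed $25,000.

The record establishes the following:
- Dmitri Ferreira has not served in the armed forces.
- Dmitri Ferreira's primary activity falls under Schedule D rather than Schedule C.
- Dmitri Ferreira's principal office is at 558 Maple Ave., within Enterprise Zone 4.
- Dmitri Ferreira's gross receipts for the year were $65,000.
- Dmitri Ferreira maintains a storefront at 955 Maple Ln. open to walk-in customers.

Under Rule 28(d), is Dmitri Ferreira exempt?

(1) Schedule C activity — not satisfied.
(i) not (veteran) — satisfied.
(ii) in enterprise zone — holds.
So (a) is satisfied (T OR T).
(b) receipts ≤ $25,000 — not met.
(2): T AND F → false.
Overall: F OR F → false.

No — not exempt.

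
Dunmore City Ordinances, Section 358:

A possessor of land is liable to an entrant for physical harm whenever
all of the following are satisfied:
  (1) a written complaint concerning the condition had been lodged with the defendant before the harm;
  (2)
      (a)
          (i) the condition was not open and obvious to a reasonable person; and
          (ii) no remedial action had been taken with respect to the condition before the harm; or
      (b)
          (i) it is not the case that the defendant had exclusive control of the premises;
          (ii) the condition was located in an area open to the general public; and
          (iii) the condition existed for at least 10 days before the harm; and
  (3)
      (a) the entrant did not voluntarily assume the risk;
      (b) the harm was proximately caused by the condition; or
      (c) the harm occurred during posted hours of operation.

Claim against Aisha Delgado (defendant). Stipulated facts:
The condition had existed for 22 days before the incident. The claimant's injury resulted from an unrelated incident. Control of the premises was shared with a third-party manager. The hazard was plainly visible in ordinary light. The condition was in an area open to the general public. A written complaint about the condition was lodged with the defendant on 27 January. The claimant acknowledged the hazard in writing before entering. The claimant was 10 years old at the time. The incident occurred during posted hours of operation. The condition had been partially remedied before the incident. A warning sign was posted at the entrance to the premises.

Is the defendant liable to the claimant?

Yes — liable.

(1) complaint lodged — met.
(i) not open/obvious — not met.
(ii) no remedial action — not met.
So (a) is not satisfied (F AND F).
(i) not (exclusive control) — satisfied.
(ii) public area — met.
(iii) condition ≥10 days old — met.
So (b) is satisfied (T AND T AND T).
So (2) is satisfied (F OR T).
(a) no assumed risk — not satisfied.
(b) proximate cause — fails.
(c) during posted hours — holds.
So (3) is satisfied (F OR F OR T).
So Overall is satisfied (T AND T AND T).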